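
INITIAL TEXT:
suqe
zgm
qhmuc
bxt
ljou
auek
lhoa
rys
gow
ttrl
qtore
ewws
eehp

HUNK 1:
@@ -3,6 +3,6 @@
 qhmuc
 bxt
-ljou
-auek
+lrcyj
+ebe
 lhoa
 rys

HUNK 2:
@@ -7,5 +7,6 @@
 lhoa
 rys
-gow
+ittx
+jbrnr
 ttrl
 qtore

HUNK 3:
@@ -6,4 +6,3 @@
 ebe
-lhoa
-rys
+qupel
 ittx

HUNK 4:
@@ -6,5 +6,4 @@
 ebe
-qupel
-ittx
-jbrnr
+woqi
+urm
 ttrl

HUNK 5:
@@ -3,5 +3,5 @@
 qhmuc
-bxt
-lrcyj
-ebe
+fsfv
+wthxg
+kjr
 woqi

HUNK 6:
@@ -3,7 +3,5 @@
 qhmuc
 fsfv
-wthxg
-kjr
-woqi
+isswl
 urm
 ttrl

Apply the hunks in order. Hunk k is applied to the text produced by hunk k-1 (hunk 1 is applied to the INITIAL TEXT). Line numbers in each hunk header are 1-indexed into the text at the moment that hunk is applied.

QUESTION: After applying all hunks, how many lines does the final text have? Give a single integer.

Answer: 10

Derivation:
Hunk 1: at line 3 remove [ljou,auek] add [lrcyj,ebe] -> 13 lines: suqe zgm qhmuc bxt lrcyj ebe lhoa rys gow ttrl qtore ewws eehp
Hunk 2: at line 7 remove [gow] add [ittx,jbrnr] -> 14 lines: suqe zgm qhmuc bxt lrcyj ebe lhoa rys ittx jbrnr ttrl qtore ewws eehp
Hunk 3: at line 6 remove [lhoa,rys] add [qupel] -> 13 lines: suqe zgm qhmuc bxt lrcyj ebe qupel ittx jbrnr ttrl qtore ewws eehp
Hunk 4: at line 6 remove [qupel,ittx,jbrnr] add [woqi,urm] -> 12 lines: suqe zgm qhmuc bxt lrcyj ebe woqi urm ttrl qtore ewws eehp
Hunk 5: at line 3 remove [bxt,lrcyj,ebe] add [fsfv,wthxg,kjr] -> 12 lines: suqe zgm qhmuc fsfv wthxg kjr woqi urm ttrl qtore ewws eehp
Hunk 6: at line 3 remove [wthxg,kjr,woqi] add [isswl] -> 10 lines: suqe zgm qhmuc fsfv isswl urm ttrl qtore ewws eehp
Final line count: 10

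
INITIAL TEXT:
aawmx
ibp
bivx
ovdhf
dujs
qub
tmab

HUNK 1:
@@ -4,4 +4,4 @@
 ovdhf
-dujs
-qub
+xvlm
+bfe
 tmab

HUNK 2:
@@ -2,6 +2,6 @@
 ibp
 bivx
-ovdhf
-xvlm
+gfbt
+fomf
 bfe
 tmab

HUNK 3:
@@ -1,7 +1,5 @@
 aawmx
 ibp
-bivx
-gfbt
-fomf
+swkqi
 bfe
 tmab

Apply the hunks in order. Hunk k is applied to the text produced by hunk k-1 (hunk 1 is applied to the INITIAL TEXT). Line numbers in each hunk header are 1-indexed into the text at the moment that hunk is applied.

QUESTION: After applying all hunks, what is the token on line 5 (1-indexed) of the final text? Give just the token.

Answer: tmab

Derivation:
Hunk 1: at line 4 remove [dujs,qub] add [xvlm,bfe] -> 7 lines: aawmx ibp bivx ovdhf xvlm bfe tmab
Hunk 2: at line 2 remove [ovdhf,xvlm] add [gfbt,fomf] -> 7 lines: aawmx ibp bivx gfbt fomf bfe tmab
Hunk 3: at line 1 remove [bivx,gfbt,fomf] add [swkqi] -> 5 lines: aawmx ibp swkqi bfe tmab
Final line 5: tmab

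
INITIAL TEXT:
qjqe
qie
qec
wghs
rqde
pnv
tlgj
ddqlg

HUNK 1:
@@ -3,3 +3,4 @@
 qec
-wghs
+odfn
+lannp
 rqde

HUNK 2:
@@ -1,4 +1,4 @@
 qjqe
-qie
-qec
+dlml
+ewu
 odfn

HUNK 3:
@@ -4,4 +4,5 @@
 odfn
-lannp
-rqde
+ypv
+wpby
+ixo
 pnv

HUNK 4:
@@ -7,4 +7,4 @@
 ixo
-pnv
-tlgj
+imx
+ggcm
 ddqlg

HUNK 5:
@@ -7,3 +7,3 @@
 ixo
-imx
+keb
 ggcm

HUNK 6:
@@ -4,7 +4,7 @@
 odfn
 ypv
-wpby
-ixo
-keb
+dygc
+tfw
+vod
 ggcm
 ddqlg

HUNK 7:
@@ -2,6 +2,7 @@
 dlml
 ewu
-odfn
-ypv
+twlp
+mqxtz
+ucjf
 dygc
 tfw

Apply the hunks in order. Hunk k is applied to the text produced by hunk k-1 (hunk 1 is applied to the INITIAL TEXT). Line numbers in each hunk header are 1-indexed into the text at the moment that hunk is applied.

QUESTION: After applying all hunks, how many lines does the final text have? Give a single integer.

Answer: 11

Derivation:
Hunk 1: at line 3 remove [wghs] add [odfn,lannp] -> 9 lines: qjqe qie qec odfn lannp rqde pnv tlgj ddqlg
Hunk 2: at line 1 remove [qie,qec] add [dlml,ewu] -> 9 lines: qjqe dlml ewu odfn lannp rqde pnv tlgj ddqlg
Hunk 3: at line 4 remove [lannp,rqde] add [ypv,wpby,ixo] -> 10 lines: qjqe dlml ewu odfn ypv wpby ixo pnv tlgj ddqlg
Hunk 4: at line 7 remove [pnv,tlgj] add [imx,ggcm] -> 10 lines: qjqe dlml ewu odfn ypv wpby ixo imx ggcm ddqlg
Hunk 5: at line 7 remove [imx] add [keb] -> 10 lines: qjqe dlml ewu odfn ypv wpby ixo keb ggcm ddqlg
Hunk 6: at line 4 remove [wpby,ixo,keb] add [dygc,tfw,vod] -> 10 lines: qjqe dlml ewu odfn ypv dygc tfw vod ggcm ddqlg
Hunk 7: at line 2 remove [odfn,ypv] add [twlp,mqxtz,ucjf] -> 11 lines: qjqe dlml ewu twlp mqxtz ucjf dygc tfw vod ggcm ddqlg
Final line count: 11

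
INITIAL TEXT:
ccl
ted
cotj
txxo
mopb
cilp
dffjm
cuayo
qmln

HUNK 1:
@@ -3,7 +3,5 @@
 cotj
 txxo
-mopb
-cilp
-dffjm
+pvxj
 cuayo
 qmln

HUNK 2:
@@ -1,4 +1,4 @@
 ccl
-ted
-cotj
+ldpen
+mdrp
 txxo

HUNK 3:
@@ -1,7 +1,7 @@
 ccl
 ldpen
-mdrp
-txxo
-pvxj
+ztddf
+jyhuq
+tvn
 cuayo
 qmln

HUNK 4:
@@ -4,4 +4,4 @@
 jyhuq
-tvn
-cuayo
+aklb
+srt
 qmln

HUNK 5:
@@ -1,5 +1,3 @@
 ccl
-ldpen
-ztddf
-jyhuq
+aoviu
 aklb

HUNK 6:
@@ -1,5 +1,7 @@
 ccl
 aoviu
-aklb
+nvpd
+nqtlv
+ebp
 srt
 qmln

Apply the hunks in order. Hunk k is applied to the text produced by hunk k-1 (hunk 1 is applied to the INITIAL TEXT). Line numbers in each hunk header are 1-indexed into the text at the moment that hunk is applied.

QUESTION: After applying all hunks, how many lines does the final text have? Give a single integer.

Hunk 1: at line 3 remove [mopb,cilp,dffjm] add [pvxj] -> 7 lines: ccl ted cotj txxo pvxj cuayo qmln
Hunk 2: at line 1 remove [ted,cotj] add [ldpen,mdrp] -> 7 lines: ccl ldpen mdrp txxo pvxj cuayo qmln
Hunk 3: at line 1 remove [mdrp,txxo,pvxj] add [ztddf,jyhuq,tvn] -> 7 lines: ccl ldpen ztddf jyhuq tvn cuayo qmln
Hunk 4: at line 4 remove [tvn,cuayo] add [aklb,srt] -> 7 lines: ccl ldpen ztddf jyhuq aklb srt qmln
Hunk 5: at line 1 remove [ldpen,ztddf,jyhuq] add [aoviu] -> 5 lines: ccl aoviu aklb srt qmln
Hunk 6: at line 1 remove [aklb] add [nvpd,nqtlv,ebp] -> 7 lines: ccl aoviu nvpd nqtlv ebp srt qmln
Final line count: 7

Answer: 7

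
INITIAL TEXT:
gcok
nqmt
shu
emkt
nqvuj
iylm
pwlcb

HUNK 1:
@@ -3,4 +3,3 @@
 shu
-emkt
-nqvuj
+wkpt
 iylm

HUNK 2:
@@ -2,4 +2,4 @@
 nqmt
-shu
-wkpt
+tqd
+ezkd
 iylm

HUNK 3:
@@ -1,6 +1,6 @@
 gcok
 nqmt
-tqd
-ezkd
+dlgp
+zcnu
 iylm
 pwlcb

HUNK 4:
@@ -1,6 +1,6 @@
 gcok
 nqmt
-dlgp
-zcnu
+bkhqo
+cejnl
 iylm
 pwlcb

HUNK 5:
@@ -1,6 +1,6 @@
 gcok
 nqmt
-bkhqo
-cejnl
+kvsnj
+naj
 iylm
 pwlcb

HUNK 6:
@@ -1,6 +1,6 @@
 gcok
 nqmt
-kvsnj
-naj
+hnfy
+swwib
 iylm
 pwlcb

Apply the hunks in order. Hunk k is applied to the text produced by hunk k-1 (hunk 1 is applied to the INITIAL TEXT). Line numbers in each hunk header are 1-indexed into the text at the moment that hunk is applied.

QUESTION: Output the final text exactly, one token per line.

Answer: gcok
nqmt
hnfy
swwib
iylm
pwlcb

Derivation:
Hunk 1: at line 3 remove [emkt,nqvuj] add [wkpt] -> 6 lines: gcok nqmt shu wkpt iylm pwlcb
Hunk 2: at line 2 remove [shu,wkpt] add [tqd,ezkd] -> 6 lines: gcok nqmt tqd ezkd iylm pwlcb
Hunk 3: at line 1 remove [tqd,ezkd] add [dlgp,zcnu] -> 6 lines: gcok nqmt dlgp zcnu iylm pwlcb
Hunk 4: at line 1 remove [dlgp,zcnu] add [bkhqo,cejnl] -> 6 lines: gcok nqmt bkhqo cejnl iylm pwlcb
Hunk 5: at line 1 remove [bkhqo,cejnl] add [kvsnj,naj] -> 6 lines: gcok nqmt kvsnj naj iylm pwlcb
Hunk 6: at line 1 remove [kvsnj,naj] add [hnfy,swwib] -> 6 lines: gcok nqmt hnfy swwib iylm pwlcb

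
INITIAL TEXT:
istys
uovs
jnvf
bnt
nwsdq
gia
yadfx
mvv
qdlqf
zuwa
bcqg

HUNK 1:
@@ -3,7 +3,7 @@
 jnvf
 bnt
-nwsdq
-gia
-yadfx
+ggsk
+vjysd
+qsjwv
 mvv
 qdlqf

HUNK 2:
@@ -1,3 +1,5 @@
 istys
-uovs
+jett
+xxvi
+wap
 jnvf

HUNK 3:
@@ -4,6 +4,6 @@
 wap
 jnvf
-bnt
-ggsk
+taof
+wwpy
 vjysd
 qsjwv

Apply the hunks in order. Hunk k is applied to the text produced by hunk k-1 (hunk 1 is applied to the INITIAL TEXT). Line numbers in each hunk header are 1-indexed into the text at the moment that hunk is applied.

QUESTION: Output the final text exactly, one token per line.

Hunk 1: at line 3 remove [nwsdq,gia,yadfx] add [ggsk,vjysd,qsjwv] -> 11 lines: istys uovs jnvf bnt ggsk vjysd qsjwv mvv qdlqf zuwa bcqg
Hunk 2: at line 1 remove [uovs] add [jett,xxvi,wap] -> 13 lines: istys jett xxvi wap jnvf bnt ggsk vjysd qsjwv mvv qdlqf zuwa bcqg
Hunk 3: at line 4 remove [bnt,ggsk] add [taof,wwpy] -> 13 lines: istys jett xxvi wap jnvf taof wwpy vjysd qsjwv mvv qdlqf zuwa bcqg

Answer: istys
jett
xxvi
wap
jnvf
taof
wwpy
vjysd
qsjwv
mvv
qdlqf
zuwa
bcqg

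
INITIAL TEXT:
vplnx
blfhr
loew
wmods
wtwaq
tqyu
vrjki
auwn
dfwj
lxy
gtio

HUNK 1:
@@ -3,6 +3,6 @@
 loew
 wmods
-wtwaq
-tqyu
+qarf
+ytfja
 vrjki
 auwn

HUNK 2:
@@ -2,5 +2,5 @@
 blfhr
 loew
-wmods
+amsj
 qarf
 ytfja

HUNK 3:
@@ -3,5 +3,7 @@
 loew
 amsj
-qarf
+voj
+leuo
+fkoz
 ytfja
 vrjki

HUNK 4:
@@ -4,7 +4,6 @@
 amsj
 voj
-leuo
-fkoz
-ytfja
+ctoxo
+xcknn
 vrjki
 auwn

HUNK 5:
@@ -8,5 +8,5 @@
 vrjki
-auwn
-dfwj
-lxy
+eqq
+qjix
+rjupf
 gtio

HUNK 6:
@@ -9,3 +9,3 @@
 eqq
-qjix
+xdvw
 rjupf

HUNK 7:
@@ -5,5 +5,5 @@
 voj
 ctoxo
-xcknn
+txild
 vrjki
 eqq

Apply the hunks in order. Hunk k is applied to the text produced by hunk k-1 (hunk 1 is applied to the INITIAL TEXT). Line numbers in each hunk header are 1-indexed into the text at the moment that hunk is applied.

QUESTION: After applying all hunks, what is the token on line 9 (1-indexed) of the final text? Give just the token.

Answer: eqq

Derivation:
Hunk 1: at line 3 remove [wtwaq,tqyu] add [qarf,ytfja] -> 11 lines: vplnx blfhr loew wmods qarf ytfja vrjki auwn dfwj lxy gtio
Hunk 2: at line 2 remove [wmods] add [amsj] -> 11 lines: vplnx blfhr loew amsj qarf ytfja vrjki auwn dfwj lxy gtio
Hunk 3: at line 3 remove [qarf] add [voj,leuo,fkoz] -> 13 lines: vplnx blfhr loew amsj voj leuo fkoz ytfja vrjki auwn dfwj lxy gtio
Hunk 4: at line 4 remove [leuo,fkoz,ytfja] add [ctoxo,xcknn] -> 12 lines: vplnx blfhr loew amsj voj ctoxo xcknn vrjki auwn dfwj lxy gtio
Hunk 5: at line 8 remove [auwn,dfwj,lxy] add [eqq,qjix,rjupf] -> 12 lines: vplnx blfhr loew amsj voj ctoxo xcknn vrjki eqq qjix rjupf gtio
Hunk 6: at line 9 remove [qjix] add [xdvw] -> 12 lines: vplnx blfhr loew amsj voj ctoxo xcknn vrjki eqq xdvw rjupf gtio
Hunk 7: at line 5 remove [xcknn] add [txild] -> 12 lines: vplnx blfhr loew amsj voj ctoxo txild vrjki eqq xdvw rjupf gtio
Final line 9: eqq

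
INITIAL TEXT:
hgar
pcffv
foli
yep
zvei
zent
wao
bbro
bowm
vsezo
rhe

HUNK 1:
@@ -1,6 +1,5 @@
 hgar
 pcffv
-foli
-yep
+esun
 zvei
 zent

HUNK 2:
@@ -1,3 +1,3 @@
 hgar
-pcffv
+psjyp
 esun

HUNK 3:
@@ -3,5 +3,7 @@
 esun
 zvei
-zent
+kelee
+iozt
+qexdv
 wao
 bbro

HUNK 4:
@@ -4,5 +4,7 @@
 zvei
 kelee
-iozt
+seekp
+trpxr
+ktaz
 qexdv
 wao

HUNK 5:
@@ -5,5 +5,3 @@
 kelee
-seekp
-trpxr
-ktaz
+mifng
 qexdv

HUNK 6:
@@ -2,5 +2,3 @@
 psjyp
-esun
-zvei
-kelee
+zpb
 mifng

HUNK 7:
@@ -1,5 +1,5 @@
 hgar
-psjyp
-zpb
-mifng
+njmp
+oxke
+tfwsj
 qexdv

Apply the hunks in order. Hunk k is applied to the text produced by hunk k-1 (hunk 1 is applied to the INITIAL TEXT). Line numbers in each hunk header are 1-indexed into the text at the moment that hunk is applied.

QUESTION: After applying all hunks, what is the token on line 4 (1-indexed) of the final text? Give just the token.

Hunk 1: at line 1 remove [foli,yep] add [esun] -> 10 lines: hgar pcffv esun zvei zent wao bbro bowm vsezo rhe
Hunk 2: at line 1 remove [pcffv] add [psjyp] -> 10 lines: hgar psjyp esun zvei zent wao bbro bowm vsezo rhe
Hunk 3: at line 3 remove [zent] add [kelee,iozt,qexdv] -> 12 lines: hgar psjyp esun zvei kelee iozt qexdv wao bbro bowm vsezo rhe
Hunk 4: at line 4 remove [iozt] add [seekp,trpxr,ktaz] -> 14 lines: hgar psjyp esun zvei kelee seekp trpxr ktaz qexdv wao bbro bowm vsezo rhe
Hunk 5: at line 5 remove [seekp,trpxr,ktaz] add [mifng] -> 12 lines: hgar psjyp esun zvei kelee mifng qexdv wao bbro bowm vsezo rhe
Hunk 6: at line 2 remove [esun,zvei,kelee] add [zpb] -> 10 lines: hgar psjyp zpb mifng qexdv wao bbro bowm vsezo rhe
Hunk 7: at line 1 remove [psjyp,zpb,mifng] add [njmp,oxke,tfwsj] -> 10 lines: hgar njmp oxke tfwsj qexdv wao bbro bowm vsezo rhe
Final line 4: tfwsj

Answer: tfwsj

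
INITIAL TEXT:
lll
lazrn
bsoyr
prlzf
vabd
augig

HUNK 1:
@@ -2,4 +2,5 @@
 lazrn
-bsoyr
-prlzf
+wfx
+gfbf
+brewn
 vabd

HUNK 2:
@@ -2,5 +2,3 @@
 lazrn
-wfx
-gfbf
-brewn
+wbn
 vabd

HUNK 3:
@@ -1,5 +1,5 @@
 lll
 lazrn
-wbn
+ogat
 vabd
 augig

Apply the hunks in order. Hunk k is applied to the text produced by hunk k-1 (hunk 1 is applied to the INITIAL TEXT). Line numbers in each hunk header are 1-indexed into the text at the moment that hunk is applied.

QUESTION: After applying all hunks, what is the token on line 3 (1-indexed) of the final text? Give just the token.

Answer: ogat

Derivation:
Hunk 1: at line 2 remove [bsoyr,prlzf] add [wfx,gfbf,brewn] -> 7 lines: lll lazrn wfx gfbf brewn vabd augig
Hunk 2: at line 2 remove [wfx,gfbf,brewn] add [wbn] -> 5 lines: lll lazrn wbn vabd augig
Hunk 3: at line 1 remove [wbn] add [ogat] -> 5 lines: lll lazrn ogat vabd augig
Final line 3: ogat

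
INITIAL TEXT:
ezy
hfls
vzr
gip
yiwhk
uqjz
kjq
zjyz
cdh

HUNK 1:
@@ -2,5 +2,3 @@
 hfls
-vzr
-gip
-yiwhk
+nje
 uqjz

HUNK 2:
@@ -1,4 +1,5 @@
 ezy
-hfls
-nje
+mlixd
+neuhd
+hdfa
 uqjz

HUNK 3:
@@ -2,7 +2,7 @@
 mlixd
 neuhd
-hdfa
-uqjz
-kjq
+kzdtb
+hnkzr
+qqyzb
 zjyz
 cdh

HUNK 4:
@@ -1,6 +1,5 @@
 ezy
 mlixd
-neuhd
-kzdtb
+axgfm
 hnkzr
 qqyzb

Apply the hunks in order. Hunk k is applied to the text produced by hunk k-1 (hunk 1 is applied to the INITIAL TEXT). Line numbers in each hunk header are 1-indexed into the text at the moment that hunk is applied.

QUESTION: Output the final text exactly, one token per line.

Answer: ezy
mlixd
axgfm
hnkzr
qqyzb
zjyz
cdh

Derivation:
Hunk 1: at line 2 remove [vzr,gip,yiwhk] add [nje] -> 7 lines: ezy hfls nje uqjz kjq zjyz cdh
Hunk 2: at line 1 remove [hfls,nje] add [mlixd,neuhd,hdfa] -> 8 lines: ezy mlixd neuhd hdfa uqjz kjq zjyz cdh
Hunk 3: at line 2 remove [hdfa,uqjz,kjq] add [kzdtb,hnkzr,qqyzb] -> 8 lines: ezy mlixd neuhd kzdtb hnkzr qqyzb zjyz cdh
Hunk 4: at line 1 remove [neuhd,kzdtb] add [axgfm] -> 7 lines: ezy mlixd axgfm hnkzr qqyzb zjyz cdh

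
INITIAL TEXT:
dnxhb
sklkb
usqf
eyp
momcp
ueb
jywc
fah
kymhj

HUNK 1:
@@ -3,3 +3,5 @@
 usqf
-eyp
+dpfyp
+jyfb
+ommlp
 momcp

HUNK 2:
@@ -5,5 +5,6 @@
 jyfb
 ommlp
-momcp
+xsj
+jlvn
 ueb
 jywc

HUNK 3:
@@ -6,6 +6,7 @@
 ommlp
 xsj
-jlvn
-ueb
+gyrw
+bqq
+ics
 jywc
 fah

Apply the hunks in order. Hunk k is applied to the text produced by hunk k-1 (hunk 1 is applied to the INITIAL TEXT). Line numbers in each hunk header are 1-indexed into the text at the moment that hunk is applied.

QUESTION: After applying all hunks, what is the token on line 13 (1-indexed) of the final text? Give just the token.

Hunk 1: at line 3 remove [eyp] add [dpfyp,jyfb,ommlp] -> 11 lines: dnxhb sklkb usqf dpfyp jyfb ommlp momcp ueb jywc fah kymhj
Hunk 2: at line 5 remove [momcp] add [xsj,jlvn] -> 12 lines: dnxhb sklkb usqf dpfyp jyfb ommlp xsj jlvn ueb jywc fah kymhj
Hunk 3: at line 6 remove [jlvn,ueb] add [gyrw,bqq,ics] -> 13 lines: dnxhb sklkb usqf dpfyp jyfb ommlp xsj gyrw bqq ics jywc fah kymhj
Final line 13: kymhj

Answer: kymhj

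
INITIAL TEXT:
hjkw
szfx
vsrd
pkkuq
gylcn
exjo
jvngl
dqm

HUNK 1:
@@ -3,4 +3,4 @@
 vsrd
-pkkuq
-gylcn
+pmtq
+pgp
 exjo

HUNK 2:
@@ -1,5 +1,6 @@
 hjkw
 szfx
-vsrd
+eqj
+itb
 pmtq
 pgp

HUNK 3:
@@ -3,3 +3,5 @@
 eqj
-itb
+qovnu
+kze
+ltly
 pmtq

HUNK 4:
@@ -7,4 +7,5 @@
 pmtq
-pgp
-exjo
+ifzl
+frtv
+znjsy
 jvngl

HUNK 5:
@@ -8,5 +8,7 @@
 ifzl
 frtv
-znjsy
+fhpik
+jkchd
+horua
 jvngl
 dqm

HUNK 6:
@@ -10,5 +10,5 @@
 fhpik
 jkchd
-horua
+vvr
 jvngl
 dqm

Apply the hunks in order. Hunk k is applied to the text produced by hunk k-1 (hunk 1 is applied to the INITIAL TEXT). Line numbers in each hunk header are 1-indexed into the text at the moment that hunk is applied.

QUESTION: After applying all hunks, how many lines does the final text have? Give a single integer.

Answer: 14

Derivation:
Hunk 1: at line 3 remove [pkkuq,gylcn] add [pmtq,pgp] -> 8 lines: hjkw szfx vsrd pmtq pgp exjo jvngl dqm
Hunk 2: at line 1 remove [vsrd] add [eqj,itb] -> 9 lines: hjkw szfx eqj itb pmtq pgp exjo jvngl dqm
Hunk 3: at line 3 remove [itb] add [qovnu,kze,ltly] -> 11 lines: hjkw szfx eqj qovnu kze ltly pmtq pgp exjo jvngl dqm
Hunk 4: at line 7 remove [pgp,exjo] add [ifzl,frtv,znjsy] -> 12 lines: hjkw szfx eqj qovnu kze ltly pmtq ifzl frtv znjsy jvngl dqm
Hunk 5: at line 8 remove [znjsy] add [fhpik,jkchd,horua] -> 14 lines: hjkw szfx eqj qovnu kze ltly pmtq ifzl frtv fhpik jkchd horua jvngl dqm
Hunk 6: at line 10 remove [horua] add [vvr] -> 14 lines: hjkw szfx eqj qovnu kze ltly pmtq ifzl frtv fhpik jkchd vvr jvngl dqm
Final line count: 14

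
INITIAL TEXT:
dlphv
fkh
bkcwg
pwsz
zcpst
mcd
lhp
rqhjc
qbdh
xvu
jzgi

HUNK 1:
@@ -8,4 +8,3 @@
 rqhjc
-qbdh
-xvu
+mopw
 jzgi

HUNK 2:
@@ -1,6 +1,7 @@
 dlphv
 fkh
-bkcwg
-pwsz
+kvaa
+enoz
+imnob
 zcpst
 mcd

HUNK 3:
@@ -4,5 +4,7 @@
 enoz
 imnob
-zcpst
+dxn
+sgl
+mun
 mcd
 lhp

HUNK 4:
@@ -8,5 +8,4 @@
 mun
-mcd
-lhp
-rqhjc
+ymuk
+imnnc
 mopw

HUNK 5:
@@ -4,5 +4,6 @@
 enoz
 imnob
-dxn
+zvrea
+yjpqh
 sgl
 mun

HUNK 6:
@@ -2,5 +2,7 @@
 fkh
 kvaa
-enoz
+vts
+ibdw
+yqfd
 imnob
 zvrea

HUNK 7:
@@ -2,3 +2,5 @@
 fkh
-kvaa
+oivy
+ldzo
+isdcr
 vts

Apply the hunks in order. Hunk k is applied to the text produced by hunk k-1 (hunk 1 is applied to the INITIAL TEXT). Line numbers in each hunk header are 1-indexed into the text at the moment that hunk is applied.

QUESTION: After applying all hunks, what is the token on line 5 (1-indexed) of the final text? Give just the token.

Hunk 1: at line 8 remove [qbdh,xvu] add [mopw] -> 10 lines: dlphv fkh bkcwg pwsz zcpst mcd lhp rqhjc mopw jzgi
Hunk 2: at line 1 remove [bkcwg,pwsz] add [kvaa,enoz,imnob] -> 11 lines: dlphv fkh kvaa enoz imnob zcpst mcd lhp rqhjc mopw jzgi
Hunk 3: at line 4 remove [zcpst] add [dxn,sgl,mun] -> 13 lines: dlphv fkh kvaa enoz imnob dxn sgl mun mcd lhp rqhjc mopw jzgi
Hunk 4: at line 8 remove [mcd,lhp,rqhjc] add [ymuk,imnnc] -> 12 lines: dlphv fkh kvaa enoz imnob dxn sgl mun ymuk imnnc mopw jzgi
Hunk 5: at line 4 remove [dxn] add [zvrea,yjpqh] -> 13 lines: dlphv fkh kvaa enoz imnob zvrea yjpqh sgl mun ymuk imnnc mopw jzgi
Hunk 6: at line 2 remove [enoz] add [vts,ibdw,yqfd] -> 15 lines: dlphv fkh kvaa vts ibdw yqfd imnob zvrea yjpqh sgl mun ymuk imnnc mopw jzgi
Hunk 7: at line 2 remove [kvaa] add [oivy,ldzo,isdcr] -> 17 lines: dlphv fkh oivy ldzo isdcr vts ibdw yqfd imnob zvrea yjpqh sgl mun ymuk imnnc mopw jzgi
Final line 5: isdcr

Answer: isdcr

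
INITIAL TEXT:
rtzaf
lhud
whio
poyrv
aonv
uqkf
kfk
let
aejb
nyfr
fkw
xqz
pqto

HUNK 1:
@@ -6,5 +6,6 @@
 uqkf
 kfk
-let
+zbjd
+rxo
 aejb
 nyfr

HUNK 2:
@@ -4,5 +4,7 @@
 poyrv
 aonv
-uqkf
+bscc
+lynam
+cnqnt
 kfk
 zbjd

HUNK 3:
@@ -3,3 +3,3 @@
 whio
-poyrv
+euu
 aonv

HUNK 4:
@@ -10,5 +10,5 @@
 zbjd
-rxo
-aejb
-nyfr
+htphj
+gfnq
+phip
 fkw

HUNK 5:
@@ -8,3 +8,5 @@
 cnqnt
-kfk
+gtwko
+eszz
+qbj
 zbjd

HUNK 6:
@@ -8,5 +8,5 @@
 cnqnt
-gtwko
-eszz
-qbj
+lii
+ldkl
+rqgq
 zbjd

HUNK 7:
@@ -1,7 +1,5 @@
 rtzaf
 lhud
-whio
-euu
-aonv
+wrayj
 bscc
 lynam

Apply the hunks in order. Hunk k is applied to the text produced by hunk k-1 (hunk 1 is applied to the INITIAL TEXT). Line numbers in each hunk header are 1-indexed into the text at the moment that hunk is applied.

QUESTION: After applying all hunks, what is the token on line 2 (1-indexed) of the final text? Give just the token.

Hunk 1: at line 6 remove [let] add [zbjd,rxo] -> 14 lines: rtzaf lhud whio poyrv aonv uqkf kfk zbjd rxo aejb nyfr fkw xqz pqto
Hunk 2: at line 4 remove [uqkf] add [bscc,lynam,cnqnt] -> 16 lines: rtzaf lhud whio poyrv aonv bscc lynam cnqnt kfk zbjd rxo aejb nyfr fkw xqz pqto
Hunk 3: at line 3 remove [poyrv] add [euu] -> 16 lines: rtzaf lhud whio euu aonv bscc lynam cnqnt kfk zbjd rxo aejb nyfr fkw xqz pqto
Hunk 4: at line 10 remove [rxo,aejb,nyfr] add [htphj,gfnq,phip] -> 16 lines: rtzaf lhud whio euu aonv bscc lynam cnqnt kfk zbjd htphj gfnq phip fkw xqz pqto
Hunk 5: at line 8 remove [kfk] add [gtwko,eszz,qbj] -> 18 lines: rtzaf lhud whio euu aonv bscc lynam cnqnt gtwko eszz qbj zbjd htphj gfnq phip fkw xqz pqto
Hunk 6: at line 8 remove [gtwko,eszz,qbj] add [lii,ldkl,rqgq] -> 18 lines: rtzaf lhud whio euu aonv bscc lynam cnqnt lii ldkl rqgq zbjd htphj gfnq phip fkw xqz pqto
Hunk 7: at line 1 remove [whio,euu,aonv] add [wrayj] -> 16 lines: rtzaf lhud wrayj bscc lynam cnqnt lii ldkl rqgq zbjd htphj gfnq phip fkw xqz pqto
Final line 2: lhud

Answer: lhud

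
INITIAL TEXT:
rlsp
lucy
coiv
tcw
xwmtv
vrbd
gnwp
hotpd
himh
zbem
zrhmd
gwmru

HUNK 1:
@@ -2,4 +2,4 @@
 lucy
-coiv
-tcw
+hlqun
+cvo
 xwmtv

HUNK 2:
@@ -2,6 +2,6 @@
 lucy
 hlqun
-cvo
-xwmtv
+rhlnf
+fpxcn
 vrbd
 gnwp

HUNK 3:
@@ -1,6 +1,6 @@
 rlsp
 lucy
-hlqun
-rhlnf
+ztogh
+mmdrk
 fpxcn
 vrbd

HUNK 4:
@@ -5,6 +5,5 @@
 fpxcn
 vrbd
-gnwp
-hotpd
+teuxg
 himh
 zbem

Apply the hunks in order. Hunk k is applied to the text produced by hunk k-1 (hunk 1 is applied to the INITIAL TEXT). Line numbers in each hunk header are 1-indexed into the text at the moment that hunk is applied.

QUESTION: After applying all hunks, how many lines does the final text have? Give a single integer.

Hunk 1: at line 2 remove [coiv,tcw] add [hlqun,cvo] -> 12 lines: rlsp lucy hlqun cvo xwmtv vrbd gnwp hotpd himh zbem zrhmd gwmru
Hunk 2: at line 2 remove [cvo,xwmtv] add [rhlnf,fpxcn] -> 12 lines: rlsp lucy hlqun rhlnf fpxcn vrbd gnwp hotpd himh zbem zrhmd gwmru
Hunk 3: at line 1 remove [hlqun,rhlnf] add [ztogh,mmdrk] -> 12 lines: rlsp lucy ztogh mmdrk fpxcn vrbd gnwp hotpd himh zbem zrhmd gwmru
Hunk 4: at line 5 remove [gnwp,hotpd] add [teuxg] -> 11 lines: rlsp lucy ztogh mmdrk fpxcn vrbd teuxg himh zbem zrhmd gwmru
Final line count: 11

Answer: 11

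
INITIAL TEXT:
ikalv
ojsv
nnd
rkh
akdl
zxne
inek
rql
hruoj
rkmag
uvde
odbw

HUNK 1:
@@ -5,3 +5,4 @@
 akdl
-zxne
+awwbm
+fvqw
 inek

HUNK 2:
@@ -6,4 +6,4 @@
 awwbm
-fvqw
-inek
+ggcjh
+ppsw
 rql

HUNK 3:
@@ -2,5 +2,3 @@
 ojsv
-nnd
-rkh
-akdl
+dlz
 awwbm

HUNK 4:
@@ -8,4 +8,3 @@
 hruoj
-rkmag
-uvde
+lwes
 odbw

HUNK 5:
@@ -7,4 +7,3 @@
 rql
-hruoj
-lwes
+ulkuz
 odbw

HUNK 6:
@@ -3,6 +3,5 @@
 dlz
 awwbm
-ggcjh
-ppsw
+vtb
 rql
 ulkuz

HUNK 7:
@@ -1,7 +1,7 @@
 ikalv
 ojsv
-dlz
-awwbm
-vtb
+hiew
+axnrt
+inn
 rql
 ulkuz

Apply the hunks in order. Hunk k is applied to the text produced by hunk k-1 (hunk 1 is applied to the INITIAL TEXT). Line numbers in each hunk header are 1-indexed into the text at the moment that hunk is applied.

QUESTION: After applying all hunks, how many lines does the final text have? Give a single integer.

Answer: 8

Derivation:
Hunk 1: at line 5 remove [zxne] add [awwbm,fvqw] -> 13 lines: ikalv ojsv nnd rkh akdl awwbm fvqw inek rql hruoj rkmag uvde odbw
Hunk 2: at line 6 remove [fvqw,inek] add [ggcjh,ppsw] -> 13 lines: ikalv ojsv nnd rkh akdl awwbm ggcjh ppsw rql hruoj rkmag uvde odbw
Hunk 3: at line 2 remove [nnd,rkh,akdl] add [dlz] -> 11 lines: ikalv ojsv dlz awwbm ggcjh ppsw rql hruoj rkmag uvde odbw
Hunk 4: at line 8 remove [rkmag,uvde] add [lwes] -> 10 lines: ikalv ojsv dlz awwbm ggcjh ppsw rql hruoj lwes odbw
Hunk 5: at line 7 remove [hruoj,lwes] add [ulkuz] -> 9 lines: ikalv ojsv dlz awwbm ggcjh ppsw rql ulkuz odbw
Hunk 6: at line 3 remove [ggcjh,ppsw] add [vtb] -> 8 lines: ikalv ojsv dlz awwbm vtb rql ulkuz odbw
Hunk 7: at line 1 remove [dlz,awwbm,vtb] add [hiew,axnrt,inn] -> 8 lines: ikalv ojsv hiew axnrt inn rql ulkuz odbw
Final line count: 8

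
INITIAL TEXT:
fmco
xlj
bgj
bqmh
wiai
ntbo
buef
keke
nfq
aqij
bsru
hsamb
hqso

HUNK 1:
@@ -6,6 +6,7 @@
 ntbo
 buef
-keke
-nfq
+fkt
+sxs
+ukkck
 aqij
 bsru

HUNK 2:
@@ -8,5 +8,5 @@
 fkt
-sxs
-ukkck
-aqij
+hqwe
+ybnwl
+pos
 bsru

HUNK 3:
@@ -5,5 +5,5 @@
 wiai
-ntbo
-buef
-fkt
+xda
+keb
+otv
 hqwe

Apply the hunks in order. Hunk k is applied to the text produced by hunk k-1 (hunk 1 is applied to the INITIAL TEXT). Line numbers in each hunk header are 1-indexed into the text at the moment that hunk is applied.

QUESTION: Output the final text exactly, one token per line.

Hunk 1: at line 6 remove [keke,nfq] add [fkt,sxs,ukkck] -> 14 lines: fmco xlj bgj bqmh wiai ntbo buef fkt sxs ukkck aqij bsru hsamb hqso
Hunk 2: at line 8 remove [sxs,ukkck,aqij] add [hqwe,ybnwl,pos] -> 14 lines: fmco xlj bgj bqmh wiai ntbo buef fkt hqwe ybnwl pos bsru hsamb hqso
Hunk 3: at line 5 remove [ntbo,buef,fkt] add [xda,keb,otv] -> 14 lines: fmco xlj bgj bqmh wiai xda keb otv hqwe ybnwl pos bsru hsamb hqso

Answer: fmco
xlj
bgj
bqmh
wiai
xda
keb
otv
hqwe
ybnwl
pos
bsru
hsamb
hqso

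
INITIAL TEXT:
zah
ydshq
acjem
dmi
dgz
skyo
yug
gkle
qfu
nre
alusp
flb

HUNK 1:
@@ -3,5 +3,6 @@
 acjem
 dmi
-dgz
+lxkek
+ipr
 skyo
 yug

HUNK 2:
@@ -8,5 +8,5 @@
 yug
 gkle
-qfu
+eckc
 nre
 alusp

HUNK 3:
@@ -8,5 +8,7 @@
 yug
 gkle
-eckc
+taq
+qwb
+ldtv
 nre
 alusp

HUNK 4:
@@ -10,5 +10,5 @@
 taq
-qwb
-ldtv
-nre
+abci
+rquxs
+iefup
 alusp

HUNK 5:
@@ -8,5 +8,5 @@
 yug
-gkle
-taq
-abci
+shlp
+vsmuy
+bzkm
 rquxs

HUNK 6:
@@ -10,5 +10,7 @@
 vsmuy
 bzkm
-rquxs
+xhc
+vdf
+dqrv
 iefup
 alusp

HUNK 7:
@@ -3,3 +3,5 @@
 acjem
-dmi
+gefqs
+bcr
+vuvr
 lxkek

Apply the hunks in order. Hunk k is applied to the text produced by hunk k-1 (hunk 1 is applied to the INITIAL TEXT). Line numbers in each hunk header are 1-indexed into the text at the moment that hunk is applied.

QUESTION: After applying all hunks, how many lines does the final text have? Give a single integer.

Answer: 19

Derivation:
Hunk 1: at line 3 remove [dgz] add [lxkek,ipr] -> 13 lines: zah ydshq acjem dmi lxkek ipr skyo yug gkle qfu nre alusp flb
Hunk 2: at line 8 remove [qfu] add [eckc] -> 13 lines: zah ydshq acjem dmi lxkek ipr skyo yug gkle eckc nre alusp flb
Hunk 3: at line 8 remove [eckc] add [taq,qwb,ldtv] -> 15 lines: zah ydshq acjem dmi lxkek ipr skyo yug gkle taq qwb ldtv nre alusp flb
Hunk 4: at line 10 remove [qwb,ldtv,nre] add [abci,rquxs,iefup] -> 15 lines: zah ydshq acjem dmi lxkek ipr skyo yug gkle taq abci rquxs iefup alusp flb
Hunk 5: at line 8 remove [gkle,taq,abci] add [shlp,vsmuy,bzkm] -> 15 lines: zah ydshq acjem dmi lxkek ipr skyo yug shlp vsmuy bzkm rquxs iefup alusp flb
Hunk 6: at line 10 remove [rquxs] add [xhc,vdf,dqrv] -> 17 lines: zah ydshq acjem dmi lxkek ipr skyo yug shlp vsmuy bzkm xhc vdf dqrv iefup alusp flb
Hunk 7: at line 3 remove [dmi] add [gefqs,bcr,vuvr] -> 19 lines: zah ydshq acjem gefqs bcr vuvr lxkek ipr skyo yug shlp vsmuy bzkm xhc vdf dqrv iefup alusp flb
Final line count: 19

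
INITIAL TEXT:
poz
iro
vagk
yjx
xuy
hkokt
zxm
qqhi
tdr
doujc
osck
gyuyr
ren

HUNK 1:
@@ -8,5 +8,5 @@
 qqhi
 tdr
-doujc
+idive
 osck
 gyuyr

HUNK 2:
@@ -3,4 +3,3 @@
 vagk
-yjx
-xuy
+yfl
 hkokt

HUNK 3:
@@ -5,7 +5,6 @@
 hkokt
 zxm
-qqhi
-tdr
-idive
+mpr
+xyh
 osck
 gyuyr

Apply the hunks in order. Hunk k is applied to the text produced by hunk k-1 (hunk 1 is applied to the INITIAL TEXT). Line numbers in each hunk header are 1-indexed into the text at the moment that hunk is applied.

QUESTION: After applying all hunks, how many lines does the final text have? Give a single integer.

Hunk 1: at line 8 remove [doujc] add [idive] -> 13 lines: poz iro vagk yjx xuy hkokt zxm qqhi tdr idive osck gyuyr ren
Hunk 2: at line 3 remove [yjx,xuy] add [yfl] -> 12 lines: poz iro vagk yfl hkokt zxm qqhi tdr idive osck gyuyr ren
Hunk 3: at line 5 remove [qqhi,tdr,idive] add [mpr,xyh] -> 11 lines: poz iro vagk yfl hkokt zxm mpr xyh osck gyuyr ren
Final line count: 11

Answer: 11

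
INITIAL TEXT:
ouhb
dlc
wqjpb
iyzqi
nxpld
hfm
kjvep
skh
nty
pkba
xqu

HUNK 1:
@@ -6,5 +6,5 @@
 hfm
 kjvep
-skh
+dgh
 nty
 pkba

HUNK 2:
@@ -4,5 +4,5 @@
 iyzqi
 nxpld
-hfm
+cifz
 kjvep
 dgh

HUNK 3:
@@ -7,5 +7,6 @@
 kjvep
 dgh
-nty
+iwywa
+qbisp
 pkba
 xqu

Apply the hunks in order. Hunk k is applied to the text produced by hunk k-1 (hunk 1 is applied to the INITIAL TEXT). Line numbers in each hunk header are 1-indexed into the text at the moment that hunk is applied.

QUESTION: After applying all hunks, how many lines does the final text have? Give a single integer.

Hunk 1: at line 6 remove [skh] add [dgh] -> 11 lines: ouhb dlc wqjpb iyzqi nxpld hfm kjvep dgh nty pkba xqu
Hunk 2: at line 4 remove [hfm] add [cifz] -> 11 lines: ouhb dlc wqjpb iyzqi nxpld cifz kjvep dgh nty pkba xqu
Hunk 3: at line 7 remove [nty] add [iwywa,qbisp] -> 12 lines: ouhb dlc wqjpb iyzqi nxpld cifz kjvep dgh iwywa qbisp pkba xqu
Final line count: 12

Answer: 12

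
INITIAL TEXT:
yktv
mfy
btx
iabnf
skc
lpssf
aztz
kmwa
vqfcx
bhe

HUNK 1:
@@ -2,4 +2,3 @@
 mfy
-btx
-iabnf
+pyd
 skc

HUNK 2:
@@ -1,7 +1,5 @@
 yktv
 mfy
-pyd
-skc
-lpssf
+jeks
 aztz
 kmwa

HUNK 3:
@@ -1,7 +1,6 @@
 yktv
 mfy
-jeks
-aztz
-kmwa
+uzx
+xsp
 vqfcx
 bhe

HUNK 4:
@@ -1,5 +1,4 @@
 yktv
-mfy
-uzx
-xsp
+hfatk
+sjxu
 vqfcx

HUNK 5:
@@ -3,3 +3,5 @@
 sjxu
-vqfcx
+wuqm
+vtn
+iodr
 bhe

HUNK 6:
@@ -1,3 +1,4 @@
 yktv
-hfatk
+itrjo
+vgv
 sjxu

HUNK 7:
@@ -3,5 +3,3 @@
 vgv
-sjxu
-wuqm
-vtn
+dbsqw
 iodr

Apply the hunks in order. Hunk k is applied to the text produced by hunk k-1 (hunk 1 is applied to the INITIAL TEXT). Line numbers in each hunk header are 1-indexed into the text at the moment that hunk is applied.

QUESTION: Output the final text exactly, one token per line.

Answer: yktv
itrjo
vgv
dbsqw
iodr
bhe

Derivation:
Hunk 1: at line 2 remove [btx,iabnf] add [pyd] -> 9 lines: yktv mfy pyd skc lpssf aztz kmwa vqfcx bhe
Hunk 2: at line 1 remove [pyd,skc,lpssf] add [jeks] -> 7 lines: yktv mfy jeks aztz kmwa vqfcx bhe
Hunk 3: at line 1 remove [jeks,aztz,kmwa] add [uzx,xsp] -> 6 lines: yktv mfy uzx xsp vqfcx bhe
Hunk 4: at line 1 remove [mfy,uzx,xsp] add [hfatk,sjxu] -> 5 lines: yktv hfatk sjxu vqfcx bhe
Hunk 5: at line 3 remove [vqfcx] add [wuqm,vtn,iodr] -> 7 lines: yktv hfatk sjxu wuqm vtn iodr bhe
Hunk 6: at line 1 remove [hfatk] add [itrjo,vgv] -> 8 lines: yktv itrjo vgv sjxu wuqm vtn iodr bhe
Hunk 7: at line 3 remove [sjxu,wuqm,vtn] add [dbsqw] -> 6 lines: yktv itrjo vgv dbsqw iodr bhe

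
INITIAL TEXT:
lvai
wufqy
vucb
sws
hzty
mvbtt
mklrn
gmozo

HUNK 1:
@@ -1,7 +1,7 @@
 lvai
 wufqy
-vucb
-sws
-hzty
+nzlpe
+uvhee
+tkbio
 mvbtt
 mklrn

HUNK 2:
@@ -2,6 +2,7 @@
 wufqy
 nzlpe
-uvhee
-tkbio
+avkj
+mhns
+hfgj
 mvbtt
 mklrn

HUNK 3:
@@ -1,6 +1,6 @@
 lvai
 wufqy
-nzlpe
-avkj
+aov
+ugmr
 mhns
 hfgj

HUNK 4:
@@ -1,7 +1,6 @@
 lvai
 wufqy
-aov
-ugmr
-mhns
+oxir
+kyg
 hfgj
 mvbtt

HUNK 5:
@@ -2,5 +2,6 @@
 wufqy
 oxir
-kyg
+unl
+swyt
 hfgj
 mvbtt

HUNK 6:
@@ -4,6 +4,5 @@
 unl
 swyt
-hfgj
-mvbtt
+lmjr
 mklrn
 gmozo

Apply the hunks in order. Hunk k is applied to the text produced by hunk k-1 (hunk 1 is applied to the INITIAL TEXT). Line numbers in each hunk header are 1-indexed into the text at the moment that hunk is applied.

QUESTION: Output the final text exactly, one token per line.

Hunk 1: at line 1 remove [vucb,sws,hzty] add [nzlpe,uvhee,tkbio] -> 8 lines: lvai wufqy nzlpe uvhee tkbio mvbtt mklrn gmozo
Hunk 2: at line 2 remove [uvhee,tkbio] add [avkj,mhns,hfgj] -> 9 lines: lvai wufqy nzlpe avkj mhns hfgj mvbtt mklrn gmozo
Hunk 3: at line 1 remove [nzlpe,avkj] add [aov,ugmr] -> 9 lines: lvai wufqy aov ugmr mhns hfgj mvbtt mklrn gmozo
Hunk 4: at line 1 remove [aov,ugmr,mhns] add [oxir,kyg] -> 8 lines: lvai wufqy oxir kyg hfgj mvbtt mklrn gmozo
Hunk 5: at line 2 remove [kyg] add [unl,swyt] -> 9 lines: lvai wufqy oxir unl swyt hfgj mvbtt mklrn gmozo
Hunk 6: at line 4 remove [hfgj,mvbtt] add [lmjr] -> 8 lines: lvai wufqy oxir unl swyt lmjr mklrn gmozo

Answer: lvai
wufqy
oxir
unl
swyt
lmjr
mklrn
gmozo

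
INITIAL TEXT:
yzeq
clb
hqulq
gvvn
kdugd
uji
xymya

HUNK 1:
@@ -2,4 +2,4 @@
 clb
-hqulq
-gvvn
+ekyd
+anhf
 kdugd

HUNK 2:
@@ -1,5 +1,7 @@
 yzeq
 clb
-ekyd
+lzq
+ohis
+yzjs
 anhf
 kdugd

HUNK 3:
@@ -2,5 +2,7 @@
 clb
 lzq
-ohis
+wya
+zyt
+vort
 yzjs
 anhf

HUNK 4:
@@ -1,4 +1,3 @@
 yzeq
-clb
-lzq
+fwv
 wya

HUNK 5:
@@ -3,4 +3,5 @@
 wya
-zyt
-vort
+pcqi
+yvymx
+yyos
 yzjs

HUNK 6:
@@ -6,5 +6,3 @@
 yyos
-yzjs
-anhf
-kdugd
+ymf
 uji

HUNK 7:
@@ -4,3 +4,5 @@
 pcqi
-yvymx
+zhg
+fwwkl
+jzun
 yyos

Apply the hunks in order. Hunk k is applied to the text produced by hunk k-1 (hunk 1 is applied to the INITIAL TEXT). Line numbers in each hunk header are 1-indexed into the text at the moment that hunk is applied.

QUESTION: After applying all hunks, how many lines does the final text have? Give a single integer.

Hunk 1: at line 2 remove [hqulq,gvvn] add [ekyd,anhf] -> 7 lines: yzeq clb ekyd anhf kdugd uji xymya
Hunk 2: at line 1 remove [ekyd] add [lzq,ohis,yzjs] -> 9 lines: yzeq clb lzq ohis yzjs anhf kdugd uji xymya
Hunk 3: at line 2 remove [ohis] add [wya,zyt,vort] -> 11 lines: yzeq clb lzq wya zyt vort yzjs anhf kdugd uji xymya
Hunk 4: at line 1 remove [clb,lzq] add [fwv] -> 10 lines: yzeq fwv wya zyt vort yzjs anhf kdugd uji xymya
Hunk 5: at line 3 remove [zyt,vort] add [pcqi,yvymx,yyos] -> 11 lines: yzeq fwv wya pcqi yvymx yyos yzjs anhf kdugd uji xymya
Hunk 6: at line 6 remove [yzjs,anhf,kdugd] add [ymf] -> 9 lines: yzeq fwv wya pcqi yvymx yyos ymf uji xymya
Hunk 7: at line 4 remove [yvymx] add [zhg,fwwkl,jzun] -> 11 lines: yzeq fwv wya pcqi zhg fwwkl jzun yyos ymf uji xymya
Final line count: 11

Answer: 11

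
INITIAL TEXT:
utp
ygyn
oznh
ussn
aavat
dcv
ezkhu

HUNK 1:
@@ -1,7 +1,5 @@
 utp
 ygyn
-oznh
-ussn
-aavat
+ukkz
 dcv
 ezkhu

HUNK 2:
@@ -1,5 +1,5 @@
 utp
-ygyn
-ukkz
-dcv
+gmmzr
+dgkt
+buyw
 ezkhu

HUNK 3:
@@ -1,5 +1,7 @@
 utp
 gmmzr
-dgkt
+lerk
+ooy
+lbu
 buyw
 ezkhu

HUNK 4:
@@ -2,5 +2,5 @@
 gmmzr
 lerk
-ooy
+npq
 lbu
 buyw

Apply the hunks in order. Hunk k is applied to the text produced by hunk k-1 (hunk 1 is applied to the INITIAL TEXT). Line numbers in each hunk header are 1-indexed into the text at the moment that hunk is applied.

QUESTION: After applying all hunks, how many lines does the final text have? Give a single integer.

Answer: 7

Derivation:
Hunk 1: at line 1 remove [oznh,ussn,aavat] add [ukkz] -> 5 lines: utp ygyn ukkz dcv ezkhu
Hunk 2: at line 1 remove [ygyn,ukkz,dcv] add [gmmzr,dgkt,buyw] -> 5 lines: utp gmmzr dgkt buyw ezkhu
Hunk 3: at line 1 remove [dgkt] add [lerk,ooy,lbu] -> 7 lines: utp gmmzr lerk ooy lbu buyw ezkhu
Hunk 4: at line 2 remove [ooy] add [npq] -> 7 lines: utp gmmzr lerk npq lbu buyw ezkhu
Final line count: 7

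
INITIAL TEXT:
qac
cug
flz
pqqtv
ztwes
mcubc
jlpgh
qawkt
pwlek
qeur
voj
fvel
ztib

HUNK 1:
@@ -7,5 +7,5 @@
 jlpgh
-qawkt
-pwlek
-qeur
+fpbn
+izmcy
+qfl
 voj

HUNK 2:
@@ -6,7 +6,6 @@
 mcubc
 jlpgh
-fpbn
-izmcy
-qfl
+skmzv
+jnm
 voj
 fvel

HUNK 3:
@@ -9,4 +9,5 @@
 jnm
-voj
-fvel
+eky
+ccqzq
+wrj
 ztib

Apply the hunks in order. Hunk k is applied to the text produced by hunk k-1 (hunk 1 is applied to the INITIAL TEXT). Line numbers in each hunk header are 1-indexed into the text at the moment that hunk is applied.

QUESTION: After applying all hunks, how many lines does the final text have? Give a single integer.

Hunk 1: at line 7 remove [qawkt,pwlek,qeur] add [fpbn,izmcy,qfl] -> 13 lines: qac cug flz pqqtv ztwes mcubc jlpgh fpbn izmcy qfl voj fvel ztib
Hunk 2: at line 6 remove [fpbn,izmcy,qfl] add [skmzv,jnm] -> 12 lines: qac cug flz pqqtv ztwes mcubc jlpgh skmzv jnm voj fvel ztib
Hunk 3: at line 9 remove [voj,fvel] add [eky,ccqzq,wrj] -> 13 lines: qac cug flz pqqtv ztwes mcubc jlpgh skmzv jnm eky ccqzq wrj ztib
Final line count: 13

Answer: 13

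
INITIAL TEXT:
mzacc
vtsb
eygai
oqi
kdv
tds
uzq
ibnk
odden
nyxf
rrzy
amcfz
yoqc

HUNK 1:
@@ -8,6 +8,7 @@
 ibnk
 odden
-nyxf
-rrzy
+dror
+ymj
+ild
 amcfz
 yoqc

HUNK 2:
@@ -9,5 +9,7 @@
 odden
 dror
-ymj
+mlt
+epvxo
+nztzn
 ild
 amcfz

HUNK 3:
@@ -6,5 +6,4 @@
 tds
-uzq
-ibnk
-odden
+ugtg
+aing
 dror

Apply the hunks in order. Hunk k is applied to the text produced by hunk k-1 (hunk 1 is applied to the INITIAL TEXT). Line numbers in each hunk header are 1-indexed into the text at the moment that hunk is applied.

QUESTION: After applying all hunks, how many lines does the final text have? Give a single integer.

Hunk 1: at line 8 remove [nyxf,rrzy] add [dror,ymj,ild] -> 14 lines: mzacc vtsb eygai oqi kdv tds uzq ibnk odden dror ymj ild amcfz yoqc
Hunk 2: at line 9 remove [ymj] add [mlt,epvxo,nztzn] -> 16 lines: mzacc vtsb eygai oqi kdv tds uzq ibnk odden dror mlt epvxo nztzn ild amcfz yoqc
Hunk 3: at line 6 remove [uzq,ibnk,odden] add [ugtg,aing] -> 15 lines: mzacc vtsb eygai oqi kdv tds ugtg aing dror mlt epvxo nztzn ild amcfz yoqc
Final line count: 15

Answer: 15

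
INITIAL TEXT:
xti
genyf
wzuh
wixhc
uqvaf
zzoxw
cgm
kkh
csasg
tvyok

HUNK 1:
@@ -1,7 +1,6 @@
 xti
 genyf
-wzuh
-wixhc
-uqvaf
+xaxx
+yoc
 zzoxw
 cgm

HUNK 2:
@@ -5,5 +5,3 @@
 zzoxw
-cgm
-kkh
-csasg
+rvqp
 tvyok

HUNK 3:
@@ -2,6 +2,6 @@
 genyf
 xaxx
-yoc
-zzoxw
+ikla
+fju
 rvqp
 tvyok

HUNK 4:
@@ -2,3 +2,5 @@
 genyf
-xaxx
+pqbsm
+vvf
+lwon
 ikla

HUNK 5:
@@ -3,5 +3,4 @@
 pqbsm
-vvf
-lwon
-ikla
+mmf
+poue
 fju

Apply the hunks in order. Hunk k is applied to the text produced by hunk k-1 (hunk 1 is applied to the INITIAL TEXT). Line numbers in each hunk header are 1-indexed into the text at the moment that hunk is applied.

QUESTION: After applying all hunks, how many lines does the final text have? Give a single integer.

Answer: 8

Derivation:
Hunk 1: at line 1 remove [wzuh,wixhc,uqvaf] add [xaxx,yoc] -> 9 lines: xti genyf xaxx yoc zzoxw cgm kkh csasg tvyok
Hunk 2: at line 5 remove [cgm,kkh,csasg] add [rvqp] -> 7 lines: xti genyf xaxx yoc zzoxw rvqp tvyok
Hunk 3: at line 2 remove [yoc,zzoxw] add [ikla,fju] -> 7 lines: xti genyf xaxx ikla fju rvqp tvyok
Hunk 4: at line 2 remove [xaxx] add [pqbsm,vvf,lwon] -> 9 lines: xti genyf pqbsm vvf lwon ikla fju rvqp tvyok
Hunk 5: at line 3 remove [vvf,lwon,ikla] add [mmf,poue] -> 8 lines: xti genyf pqbsm mmf poue fju rvqp tvyok
Final line count: 8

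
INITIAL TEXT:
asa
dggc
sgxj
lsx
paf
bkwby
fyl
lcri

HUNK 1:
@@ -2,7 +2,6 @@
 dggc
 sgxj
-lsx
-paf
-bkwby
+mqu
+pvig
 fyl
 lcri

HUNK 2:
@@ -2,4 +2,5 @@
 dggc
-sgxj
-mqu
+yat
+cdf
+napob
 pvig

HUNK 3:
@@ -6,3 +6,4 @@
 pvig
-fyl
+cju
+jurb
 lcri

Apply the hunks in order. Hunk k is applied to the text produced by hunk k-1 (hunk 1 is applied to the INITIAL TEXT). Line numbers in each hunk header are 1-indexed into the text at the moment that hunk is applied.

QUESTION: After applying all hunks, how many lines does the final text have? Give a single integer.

Hunk 1: at line 2 remove [lsx,paf,bkwby] add [mqu,pvig] -> 7 lines: asa dggc sgxj mqu pvig fyl lcri
Hunk 2: at line 2 remove [sgxj,mqu] add [yat,cdf,napob] -> 8 lines: asa dggc yat cdf napob pvig fyl lcri
Hunk 3: at line 6 remove [fyl] add [cju,jurb] -> 9 lines: asa dggc yat cdf napob pvig cju jurb lcri
Final line count: 9

Answer: 9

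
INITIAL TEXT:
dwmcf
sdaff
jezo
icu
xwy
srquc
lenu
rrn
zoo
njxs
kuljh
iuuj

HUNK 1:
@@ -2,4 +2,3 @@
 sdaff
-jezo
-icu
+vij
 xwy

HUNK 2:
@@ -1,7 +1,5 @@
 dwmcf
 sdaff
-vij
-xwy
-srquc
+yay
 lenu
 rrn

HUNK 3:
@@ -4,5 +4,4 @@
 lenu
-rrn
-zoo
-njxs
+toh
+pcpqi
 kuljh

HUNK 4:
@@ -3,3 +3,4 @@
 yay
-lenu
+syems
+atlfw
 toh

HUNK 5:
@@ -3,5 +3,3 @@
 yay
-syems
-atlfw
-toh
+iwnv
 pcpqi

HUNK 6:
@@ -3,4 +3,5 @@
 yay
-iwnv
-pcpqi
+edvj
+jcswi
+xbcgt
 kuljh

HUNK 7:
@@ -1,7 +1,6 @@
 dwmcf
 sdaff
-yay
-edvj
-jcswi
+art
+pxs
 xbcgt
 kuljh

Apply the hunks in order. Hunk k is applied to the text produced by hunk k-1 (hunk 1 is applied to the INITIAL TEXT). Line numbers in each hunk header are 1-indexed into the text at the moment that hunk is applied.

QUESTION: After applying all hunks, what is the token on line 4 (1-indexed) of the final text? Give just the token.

Hunk 1: at line 2 remove [jezo,icu] add [vij] -> 11 lines: dwmcf sdaff vij xwy srquc lenu rrn zoo njxs kuljh iuuj
Hunk 2: at line 1 remove [vij,xwy,srquc] add [yay] -> 9 lines: dwmcf sdaff yay lenu rrn zoo njxs kuljh iuuj
Hunk 3: at line 4 remove [rrn,zoo,njxs] add [toh,pcpqi] -> 8 lines: dwmcf sdaff yay lenu toh pcpqi kuljh iuuj
Hunk 4: at line 3 remove [lenu] add [syems,atlfw] -> 9 lines: dwmcf sdaff yay syems atlfw toh pcpqi kuljh iuuj
Hunk 5: at line 3 remove [syems,atlfw,toh] add [iwnv] -> 7 lines: dwmcf sdaff yay iwnv pcpqi kuljh iuuj
Hunk 6: at line 3 remove [iwnv,pcpqi] add [edvj,jcswi,xbcgt] -> 8 lines: dwmcf sdaff yay edvj jcswi xbcgt kuljh iuuj
Hunk 7: at line 1 remove [yay,edvj,jcswi] add [art,pxs] -> 7 lines: dwmcf sdaff art pxs xbcgt kuljh iuuj
Final line 4: pxs

Answer: pxs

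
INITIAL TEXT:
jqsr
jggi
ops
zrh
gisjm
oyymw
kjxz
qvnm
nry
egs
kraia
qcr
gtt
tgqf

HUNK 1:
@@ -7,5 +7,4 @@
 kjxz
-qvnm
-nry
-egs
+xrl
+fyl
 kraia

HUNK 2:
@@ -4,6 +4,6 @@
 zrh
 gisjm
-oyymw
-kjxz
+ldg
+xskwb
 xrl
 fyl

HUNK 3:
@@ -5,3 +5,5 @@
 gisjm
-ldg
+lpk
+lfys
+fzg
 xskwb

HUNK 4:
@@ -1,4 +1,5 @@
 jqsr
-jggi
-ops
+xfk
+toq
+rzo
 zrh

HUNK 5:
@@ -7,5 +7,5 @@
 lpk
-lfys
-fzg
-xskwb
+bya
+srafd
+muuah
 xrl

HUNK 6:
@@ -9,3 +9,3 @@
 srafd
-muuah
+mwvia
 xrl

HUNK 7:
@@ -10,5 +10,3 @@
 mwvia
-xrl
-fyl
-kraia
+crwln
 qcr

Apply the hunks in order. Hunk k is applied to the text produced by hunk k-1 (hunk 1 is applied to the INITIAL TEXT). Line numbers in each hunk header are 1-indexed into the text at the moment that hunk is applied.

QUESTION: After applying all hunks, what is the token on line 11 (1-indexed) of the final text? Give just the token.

Hunk 1: at line 7 remove [qvnm,nry,egs] add [xrl,fyl] -> 13 lines: jqsr jggi ops zrh gisjm oyymw kjxz xrl fyl kraia qcr gtt tgqf
Hunk 2: at line 4 remove [oyymw,kjxz] add [ldg,xskwb] -> 13 lines: jqsr jggi ops zrh gisjm ldg xskwb xrl fyl kraia qcr gtt tgqf
Hunk 3: at line 5 remove [ldg] add [lpk,lfys,fzg] -> 15 lines: jqsr jggi ops zrh gisjm lpk lfys fzg xskwb xrl fyl kraia qcr gtt tgqf
Hunk 4: at line 1 remove [jggi,ops] add [xfk,toq,rzo] -> 16 lines: jqsr xfk toq rzo zrh gisjm lpk lfys fzg xskwb xrl fyl kraia qcr gtt tgqf
Hunk 5: at line 7 remove [lfys,fzg,xskwb] add [bya,srafd,muuah] -> 16 lines: jqsr xfk toq rzo zrh gisjm lpk bya srafd muuah xrl fyl kraia qcr gtt tgqf
Hunk 6: at line 9 remove [muuah] add [mwvia] -> 16 lines: jqsr xfk toq rzo zrh gisjm lpk bya srafd mwvia xrl fyl kraia qcr gtt tgqf
Hunk 7: at line 10 remove [xrl,fyl,kraia] add [crwln] -> 14 lines: jqsr xfk toq rzo zrh gisjm lpk bya srafd mwvia crwln qcr gtt tgqf
Final line 11: crwln

Answer: crwln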